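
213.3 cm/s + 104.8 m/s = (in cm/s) 1 cm/s = 0.01 m/s, so 213.3 cm/s = 213.3 * 0.01 = 2.133 m/s. 104.8 m/s is already in m/s. Sum: 2.133 + 104.8 = 106.933 m/s. 1 cm/s = 0.01 m/s, so 106.933 m/s = 106.933 / 0.01 = 10693.3 cm/s ≈ 1.069e+04 cm/s (4 s.f.). Final answer: 1.069e+04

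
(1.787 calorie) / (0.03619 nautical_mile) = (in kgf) 0.01138. Check: 1 calorie = 4.184 J, so 1.787 calorie = 1.787 * 4.184 = 7.476808 J. 1 nautical_mile = 1852 m, so 0.03619 nautical_mile = 0.03619 * 1852 = 67.02388 m. Combine: 7.476808 J / 67.02388 m = 0.11155439 N. 1 kgf = 9.80665 N, so 0.11155439 N = 0.11155439 / 9.80665 = 0.011375382 kgf ≈ 0.01138 kgf (4 s.f.).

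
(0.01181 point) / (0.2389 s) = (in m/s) 1.744e-05. Check: 1 point = 0.00035277778 m, so 0.01181 point = 0.01181 * 0.00035277778 = 4.1663056e-06 m. 0.2389 s is already in s. Combine: 4.1663056e-06 m / 0.2389 s = 1.7439538e-05 m/s. Result: 1.7439538e-05 m/s ≈ 1.744e-05 m/s (4 s.f.).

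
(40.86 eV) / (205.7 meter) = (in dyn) 3.183e-15. Check: 1 eV = 1.6021766e-19 J, so 40.86 eV = 40.86 * 1.6021766e-19 = 6.5464937e-18 J. 205.7 meter = 205.7 m. Combine: 6.5464937e-18 J / 205.7 m = 3.1825443e-20 N. 1 dyn = 1e-05 N, so 3.1825443e-20 N = 3.1825443e-20 / 1e-05 = 3.1825443e-15 dyn ≈ 3.183e-15 dyn (4 s.f.).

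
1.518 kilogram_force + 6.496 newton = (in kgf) 2.18. Check: 1 kilogram_force = 9.80665 N, so 1.518 kilogram_force = 1.518 * 9.80665 = 14.886495 N. 6.496 newton = 6.496 N. Sum: 14.886495 + 6.496 = 21.382495 N. 1 kgf = 9.80665 N, so 21.382495 N = 21.382495 / 9.80665 = 2.1804077 kgf ≈ 2.18 kgf (4 s.f.).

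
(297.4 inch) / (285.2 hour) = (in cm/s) 0.0007357. Check: 1 inch = 0.0254 m, so 297.4 inch = 297.4 * 0.0254 = 7.55396 m. 1 hour = 3600 s, so 285.2 hour = 285.2 * 3600 = 1026720 s. Combine: 7.55396 m / 1026720 s = 7.357371e-06 m/s. 1 cm/s = 0.01 m/s, so 7.357371e-06 m/s = 7.357371e-06 / 0.01 = 0.0007357371 cm/s ≈ 0.0007357 cm/s (4 s.f.).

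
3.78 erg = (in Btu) 3.583e-10. Check: 1 erg = 1e-07 J, so 3.78 erg = 3.78 * 1e-07 = 3.78e-07 J. 1 Btu = 1055.0559 J, so 3.78e-07 J = 3.78e-07 / 1055.0559 = 3.5827487e-10 Btu ≈ 3.583e-10 Btu (4 s.f.).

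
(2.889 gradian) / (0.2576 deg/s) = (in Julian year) 3.198e-07. Check: 1 gradian = 0.015707963 rad, so 2.889 gradian = 2.889 * 0.015707963 = 0.045380306 rad. 1 deg/s = 0.017453293 rad/s, so 0.2576 deg/s = 0.2576 * 0.017453293 = 0.0044959682 rad/s. Combine: 0.045380306 rad / 0.0044959682 rad/s = 10.093556 s. 1 Julian year = 31557600 s, so 10.093556 s = 10.093556 / 31557600 = 3.1984549e-07 Julian year ≈ 3.198e-07 Julian year (4 s.f.).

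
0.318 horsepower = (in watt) 237.1. Check: 1 horsepower = 745.69987 W, so 0.318 horsepower = 0.318 * 745.69987 = 237.13256 W. 237.13256 W = 237.13256 watt ≈ 237.1 watt (4 s.f.).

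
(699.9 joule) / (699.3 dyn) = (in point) 699.9 joule = 699.9 J. 1 dyn = 1e-05 N, so 699.3 dyn = 699.3 * 1e-05 = 0.006993 N. Combine: 699.9 J / 0.006993 N = 100085.8 m. 1 point = 0.00035277778 m, so 100085.8 m = 100085.8 / 0.00035277778 = 2.8370778e+08 point ≈ 2.837e+08 point (4 s.f.). Final answer: 2.837e+08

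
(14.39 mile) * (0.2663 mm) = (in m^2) 6.167. Check: 1 mile = 1609.344 m, so 14.39 mile = 14.39 * 1609.344 = 23158.46 m. 1 mm = 0.001 m, so 0.2663 mm = 0.2663 * 0.001 = 0.0002663 m. Combine: 23158.46 m * 0.0002663 m = 6.1670979 m^2. Result: 6.1670979 m^2 ≈ 6.167 m^2 (4 s.f.).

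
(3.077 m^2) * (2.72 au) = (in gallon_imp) 2.754e+14. Check: 3.077 m^2 is already in m^2. 1 au = 1.4959787e+11 m, so 2.72 au = 2.72 * 1.4959787e+11 = 4.0690621e+11 m. Combine: 3.077 m^2 * 4.0690621e+11 m = 1.2520504e+12 m^3. 1 gallon_imp = 0.00454609 m^3, so 1.2520504e+12 m^3 = 1.2520504e+12 / 0.00454609 = 2.7541259e+14 gallon_imp ≈ 2.754e+14 gallon_imp (4 s.f.).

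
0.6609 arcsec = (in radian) 1 arcsec = 4.8481368e-06 rad, so 0.6609 arcsec = 0.6609 * 4.8481368e-06 = 3.2041336e-06 rad. 3.2041336e-06 rad = 3.2041336e-06 radian ≈ 3.204e-06 radian (4 s.f.). Final answer: 3.204e-06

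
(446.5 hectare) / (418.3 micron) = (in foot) 1 hectare = 10000 m^2, so 446.5 hectare = 446.5 * 10000 = 4465000 m^2. 1 micron = 1e-06 m, so 418.3 micron = 418.3 * 1e-06 = 0.0004183 m. Combine: 4465000 m^2 / 0.0004183 m = 1.0674157e+10 m. 1 foot = 0.3048 m, so 1.0674157e+10 m = 1.0674157e+10 / 0.3048 = 3.5020201e+10 foot ≈ 3.502e+10 foot (4 s.f.). Final answer: 3.502e+10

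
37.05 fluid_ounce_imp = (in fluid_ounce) 35.6. Check: 1 fluid_ounce_imp = 2.8413063e-05 m^3, so 37.05 fluid_ounce_imp = 37.05 * 2.8413063e-05 = 0.001052704 m^3. 1 fluid_ounce = 2.957353e-05 m^3, so 0.001052704 m^3 = 0.001052704 / 2.957353e-05 = 35.596156 fluid_ounce ≈ 35.6 fluid_ounce (4 s.f.).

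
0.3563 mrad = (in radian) 0.0003563. Check: 1 mrad = 0.001 rad, so 0.3563 mrad = 0.3563 * 0.001 = 0.0003563 rad. 0.0003563 rad = 0.0003563 radian.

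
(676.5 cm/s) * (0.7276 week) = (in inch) 1 cm/s = 0.01 m/s, so 676.5 cm/s = 676.5 * 0.01 = 6.765 m/s. 1 week = 604800 s, so 0.7276 week = 0.7276 * 604800 = 440052.48 s. Combine: 6.765 m/s * 440052.48 s = 2976955 m. 1 inch = 0.0254 m, so 2976955 m = 2976955 / 0.0254 = 1.1720295e+08 inch ≈ 1.172e+08 inch (4 s.f.). Final answer: 1.172e+08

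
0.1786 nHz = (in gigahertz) 1.786e-19. Check: 1 nHz = 1e-09 Hz, so 0.1786 nHz = 0.1786 * 1e-09 = 1.786e-10 Hz. 1 gigahertz = 1e+09 Hz, so 1.786e-10 Hz = 1.786e-10 / 1e+09 = 1.786e-19 gigahertz.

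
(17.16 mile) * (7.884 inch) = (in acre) 1 mile = 1609.344 m, so 17.16 mile = 17.16 * 1609.344 = 27616.343 m. 1 inch = 0.0254 m, so 7.884 inch = 7.884 * 0.0254 = 0.2002536 m. Combine: 27616.343 m * 0.2002536 m = 5530.2721 m^2. 1 acre = 4046.8564 m^2, so 5530.2721 m^2 = 5530.2721 / 4046.8564 = 1.36656 acre ≈ 1.367 acre (4 s.f.). Final answer: 1.367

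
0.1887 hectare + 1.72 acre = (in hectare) 1 hectare = 10000 m^2, so 0.1887 hectare = 0.1887 * 10000 = 1887 m^2. 1 acre = 4046.8564 m^2, so 1.72 acre = 1.72 * 4046.8564 = 6960.593 m^2. Sum: 1887 + 6960.593 = 8847.593 m^2. 1 hectare = 10000 m^2, so 8847.593 m^2 = 8847.593 / 10000 = 0.8847593 hectare ≈ 0.8848 hectare (4 s.f.). Final answer: 0.8848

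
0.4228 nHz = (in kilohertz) 1 nHz = 1e-09 Hz, so 0.4228 nHz = 0.4228 * 1e-09 = 4.228e-10 Hz. 1 kilohertz = 1000 Hz, so 4.228e-10 Hz = 4.228e-10 / 1000 = 4.228e-13 kilohertz. Final answer: 4.228e-13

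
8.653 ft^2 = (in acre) 1 ft^2 = 0.09290304 m^2, so 8.653 ft^2 = 8.653 * 0.09290304 = 0.80389001 m^2. 1 acre = 4046.8564 m^2, so 0.80389001 m^2 = 0.80389001 / 4046.8564 = 0.00019864555 acre ≈ 0.0001986 acre (4 s.f.). Final answer: 0.0001986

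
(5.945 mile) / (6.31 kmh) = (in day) 0.06318. Check: 1 mile = 1609.344 m, so 5.945 mile = 5.945 * 1609.344 = 9567.5501 m. 1 kmh = 0.27777778 m/s, so 6.31 kmh = 6.31 * 0.27777778 = 1.7527778 m/s. Combine: 9567.5501 m / 1.7527778 m/s = 5458.5072 s. 1 day = 86400 s, so 5458.5072 s = 5458.5072 / 86400 = 0.063177166 day ≈ 0.06318 day (4 s.f.).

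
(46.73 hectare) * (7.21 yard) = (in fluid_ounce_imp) 1.084e+11. Check: 1 hectare = 10000 m^2, so 46.73 hectare = 46.73 * 10000 = 467300 m^2. 1 yard = 0.9144 m, so 7.21 yard = 7.21 * 0.9144 = 6.592824 m. Combine: 467300 m^2 * 6.592824 m = 3080826.7 m^3. 1 fluid_ounce_imp = 2.8413063e-05 m^3, so 3080826.7 m^3 = 3080826.7 / 2.8413063e-05 = 1.0842994e+11 fluid_ounce_imp ≈ 1.084e+11 fluid_ounce_imp (4 s.f.).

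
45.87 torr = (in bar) 1 torr = 133.32237 Pa, so 45.87 torr = 45.87 * 133.32237 = 6115.497 Pa. 1 bar = 100000 Pa, so 6115.497 Pa = 6115.497 / 100000 = 0.06115497 bar ≈ 0.06115 bar (4 s.f.). Final answer: 0.06115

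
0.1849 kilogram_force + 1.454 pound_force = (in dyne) 8.281e+05. Check: 1 kilogram_force = 9.80665 N, so 0.1849 kilogram_force = 0.1849 * 9.80665 = 1.8132496 N. 1 pound_force = 4.4482216 N, so 1.454 pound_force = 1.454 * 4.4482216 = 6.4677142 N. Sum: 1.8132496 + 6.4677142 = 8.2809638 N. 1 dyne = 1e-05 N, so 8.2809638 N = 8.2809638 / 1e-05 = 828096.38 dyne ≈ 8.281e+05 dyne (4 s.f.).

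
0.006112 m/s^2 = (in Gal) 1 Gal = 0.01 m/s^2, so 0.006112 m/s^2 = 0.006112 / 0.01 = 0.6112 Gal. Final answer: 0.6112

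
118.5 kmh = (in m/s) 1 kmh = 0.27777778 m/s, so 118.5 kmh = 118.5 * 0.27777778 = 32.916667 m/s. Result: 32.916667 m/s ≈ 32.92 m/s (4 s.f.). Final answer: 32.92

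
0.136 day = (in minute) 195.8. Check: 1 day = 86400 s, so 0.136 day = 0.136 * 86400 = 11750.4 s. 1 minute = 60 s, so 11750.4 s = 11750.4 / 60 = 195.84 minute ≈ 195.8 minute (4 s.f.).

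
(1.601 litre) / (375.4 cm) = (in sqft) 0.004591. Check: 1 litre = 0.001 m^3, so 1.601 litre = 1.601 * 0.001 = 0.001601 m^3. 1 cm = 0.01 m, so 375.4 cm = 375.4 * 0.01 = 3.754 m. Combine: 0.001601 m^3 / 3.754 m = 0.00042647842 m^2. 1 sqft = 0.09290304 m^2, so 0.00042647842 m^2 = 0.00042647842 / 0.09290304 = 0.0045905755 sqft ≈ 0.004591 sqft (4 s.f.).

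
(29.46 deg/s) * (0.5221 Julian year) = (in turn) 1 deg/s = 0.017453293 rad/s, so 29.46 deg/s = 29.46 * 0.017453293 = 0.514174 rad/s. 1 Julian year = 31557600 s, so 0.5221 Julian year = 0.5221 * 31557600 = 16476223 s. Combine: 0.514174 rad/s * 16476223 s = 8471645.4 rad. 1 turn = 6.2831853 rad, so 8471645.4 rad = 8471645.4 / 6.2831853 = 1348304.2 turn ≈ 1.348e+06 turn (4 s.f.). Final answer: 1.348e+06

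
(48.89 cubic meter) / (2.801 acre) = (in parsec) 48.89 cubic meter = 48.89 m^3. 1 acre = 4046.8564 m^2, so 2.801 acre = 2.801 * 4046.8564 = 11335.245 m^2. Combine: 48.89 m^3 / 11335.245 m^2 = 0.0043130961 m. 1 parsec = 3.0856776e+16 m, so 0.0043130961 m = 0.0043130961 / 3.0856776e+16 = 1.3977792e-19 parsec ≈ 1.398e-19 parsec (4 s.f.). Final answer: 1.398e-19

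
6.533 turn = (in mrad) 1 turn = 6.2831853 rad, so 6.533 turn = 6.533 * 6.2831853 = 41.04805 rad. 1 mrad = 0.001 rad, so 41.04805 rad = 41.04805 / 0.001 = 41048.05 mrad ≈ 4.105e+04 mrad (4 s.f.). Final answer: 4.105e+04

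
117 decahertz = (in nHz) 1 decahertz = 10 Hz, so 117 decahertz = 117 * 10 = 1170 Hz. 1 nHz = 1e-09 Hz, so 1170 Hz = 1170 / 1e-09 = 1.17e+12 nHz. Final answer: 1.17e+12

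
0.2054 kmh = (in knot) 1 kmh = 0.27777778 m/s, so 0.2054 kmh = 0.2054 * 0.27777778 = 0.057055556 m/s. 1 knot = 0.51444444 m/s, so 0.057055556 m/s = 0.057055556 / 0.51444444 = 0.11090713 knot ≈ 0.1109 knot (4 s.f.). Final answer: 0.1109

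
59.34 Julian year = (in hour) 1 Julian year = 31557600 s, so 59.34 Julian year = 59.34 * 31557600 = 1.872628e+09 s. 1 hour = 3600 s, so 1.872628e+09 s = 1.872628e+09 / 3600 = 520174.44 hour ≈ 5.202e+05 hour (4 s.f.). Final answer: 5.202e+05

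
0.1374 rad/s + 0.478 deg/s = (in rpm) 0.1374 rad/s is already in rad/s. 1 deg/s = 0.017453293 rad/s, so 0.478 deg/s = 0.478 * 0.017453293 = 0.0083426738 rad/s. Sum: 0.1374 + 0.0083426738 = 0.14574267 rad/s. 1 rpm = 0.10471976 rad/s, so 0.14574267 rad/s = 0.14574267 / 0.10471976 = 1.39174 rpm ≈ 1.392 rpm (4 s.f.). Final answer: 1.392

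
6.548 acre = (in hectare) 2.65. Check: 1 acre = 4046.8564 m^2, so 6.548 acre = 6.548 * 4046.8564 = 26498.816 m^2. 1 hectare = 10000 m^2, so 26498.816 m^2 = 26498.816 / 10000 = 2.6498816 hectare ≈ 2.65 hectare (4 s.f.).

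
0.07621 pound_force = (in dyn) 1 pound_force = 4.4482216 N, so 0.07621 pound_force = 0.07621 * 4.4482216 = 0.33899897 N. 1 dyn = 1e-05 N, so 0.33899897 N = 0.33899897 / 1e-05 = 33899.897 dyn ≈ 3.39e+04 dyn (4 s.f.). Final answer: 3.39e+04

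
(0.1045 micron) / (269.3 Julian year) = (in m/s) 1 micron = 1e-06 m, so 0.1045 micron = 0.1045 * 1e-06 = 1.045e-07 m. 1 Julian year = 31557600 s, so 269.3 Julian year = 269.3 * 31557600 = 8.4984617e+09 s. Combine: 1.045e-07 m / 8.4984617e+09 s = 1.2296343e-17 m/s. Result: 1.2296343e-17 m/s ≈ 1.23e-17 m/s (4 s.f.). Final answer: 1.23e-17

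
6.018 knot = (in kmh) 1 knot = 0.51444444 m/s, so 6.018 knot = 6.018 * 0.51444444 = 3.0959267 m/s. 1 kmh = 0.27777778 m/s, so 3.0959267 m/s = 3.0959267 / 0.27777778 = 11.145336 kmh ≈ 11.15 kmh (4 s.f.). Final answer: 11.15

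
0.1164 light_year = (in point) 1 light_year = 9.4607305e+15 m, so 0.1164 light_year = 0.1164 * 9.4607305e+15 = 1.101229e+15 m. 1 point = 0.00035277778 m, so 1.101229e+15 m = 1.101229e+15 / 0.00035277778 = 3.1215941e+18 point ≈ 3.122e+18 point (4 s.f.). Final answer: 3.122e+18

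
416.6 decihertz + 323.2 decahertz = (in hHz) 32.74. Check: 1 decihertz = 0.1 Hz, so 416.6 decihertz = 416.6 * 0.1 = 41.66 Hz. 1 decahertz = 10 Hz, so 323.2 decahertz = 323.2 * 10 = 3232 Hz. Sum: 41.66 + 3232 = 3273.66 Hz. 1 hHz = 100 Hz, so 3273.66 Hz = 3273.66 / 100 = 32.7366 hHz ≈ 32.74 hHz (4 s.f.).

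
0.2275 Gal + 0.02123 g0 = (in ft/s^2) 1 Gal = 0.01 m/s^2, so 0.2275 Gal = 0.2275 * 0.01 = 0.002275 m/s^2. 1 g0 = 9.80665 m/s^2, so 0.02123 g0 = 0.02123 * 9.80665 = 0.20819518 m/s^2. Sum: 0.002275 + 0.20819518 = 0.21047018 m/s^2. 1 ft/s^2 = 0.3048 m/s^2, so 0.21047018 m/s^2 = 0.21047018 / 0.3048 = 0.69051896 ft/s^2 ≈ 0.6905 ft/s^2 (4 s.f.). Final answer: 0.6905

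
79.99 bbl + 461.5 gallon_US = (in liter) 1.446e+04. Check: 1 bbl = 0.15898729 m^3, so 79.99 bbl = 79.99 * 0.15898729 = 12.717394 m^3. 1 gallon_US = 0.0037854118 m^3, so 461.5 gallon_US = 461.5 * 0.0037854118 = 1.7469675 m^3. Sum: 12.717394 + 1.7469675 = 14.464361 m^3. 1 liter = 0.001 m^3, so 14.464361 m^3 = 14.464361 / 0.001 = 14464.361 liter ≈ 1.446e+04 liter (4 s.f.).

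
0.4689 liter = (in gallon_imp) 0.1031. Check: 1 liter = 0.001 m^3, so 0.4689 liter = 0.4689 * 0.001 = 0.0004689 m^3. 1 gallon_imp = 0.00454609 m^3, so 0.0004689 m^3 = 0.0004689 / 0.00454609 = 0.10314358 gallon_imp ≈ 0.1031 gallon_imp (4 s.f.).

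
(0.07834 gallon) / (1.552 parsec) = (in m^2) 6.192e-21. Check: 1 gallon = 0.0037854118 m^3, so 0.07834 gallon = 0.07834 * 0.0037854118 = 0.00029654916 m^3. 1 parsec = 3.0856776e+16 m, so 1.552 parsec = 1.552 * 3.0856776e+16 = 4.7889716e+16 m. Combine: 0.00029654916 m^3 / 4.7889716e+16 m = 6.1923349e-21 m^2. Result: 6.1923349e-21 m^2 ≈ 6.192e-21 m^2 (4 s.f.).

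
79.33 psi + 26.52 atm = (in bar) 1 psi = 6894.7573 Pa, so 79.33 psi = 79.33 * 6894.7573 = 546961.1 Pa. 1 atm = 101325 Pa, so 26.52 atm = 26.52 * 101325 = 2687139 Pa. Sum: 546961.1 + 2687139 = 3234100.1 Pa. 1 bar = 100000 Pa, so 3234100.1 Pa = 3234100.1 / 100000 = 32.341001 bar ≈ 32.34 bar (4 s.f.). Final answer: 32.34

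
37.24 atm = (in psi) 547.3. Check: 1 atm = 101325 Pa, so 37.24 atm = 37.24 * 101325 = 3773343 Pa. 1 psi = 6894.7573 Pa, so 3773343 Pa = 3773343 / 6894.7573 = 547.27713 psi ≈ 547.3 psi (4 s.f.).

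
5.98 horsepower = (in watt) 1 horsepower = 745.69987 W, so 5.98 horsepower = 5.98 * 745.69987 = 4459.2852 W. 4459.2852 W = 4459.2852 watt ≈ 4459 watt (4 s.f.). Final answer: 4459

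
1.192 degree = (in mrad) 1 degree = 0.017453293 rad, so 1.192 degree = 1.192 * 0.017453293 = 0.020804325 rad. 1 mrad = 0.001 rad, so 0.020804325 rad = 0.020804325 / 0.001 = 20.804325 mrad ≈ 20.8 mrad (4 s.f.). Final answer: 20.8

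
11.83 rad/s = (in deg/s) 1 deg/s = 0.017453293 rad/s, so 11.83 rad/s = 11.83 / 0.017453293 = 677.80907 deg/s ≈ 677.8 deg/s (4 s.f.). Final answer: 677.8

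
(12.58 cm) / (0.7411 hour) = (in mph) 0.0001055. Check: 1 cm = 0.01 m, so 12.58 cm = 12.58 * 0.01 = 0.1258 m. 1 hour = 3600 s, so 0.7411 hour = 0.7411 * 3600 = 2667.96 s. Combine: 0.1258 m / 2667.96 s = 4.7152131e-05 m/s. 1 mph = 0.44704 m/s, so 4.7152131e-05 m/s = 4.7152131e-05 / 0.44704 = 0.00010547631 mph ≈ 0.0001055 mph (4 s.f.).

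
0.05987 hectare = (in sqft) 1 hectare = 10000 m^2, so 0.05987 hectare = 0.05987 * 10000 = 598.7 m^2. 1 sqft = 0.09290304 m^2, so 598.7 m^2 = 598.7 / 0.09290304 = 6444.3532 sqft ≈ 6444 sqft (4 s.f.). Final answer: 6444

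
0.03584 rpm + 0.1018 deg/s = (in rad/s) 1 rpm = 0.10471976 rad/s, so 0.03584 rpm = 0.03584 * 0.10471976 = 0.003753156 rad/s. 1 deg/s = 0.017453293 rad/s, so 0.1018 deg/s = 0.1018 * 0.017453293 = 0.0017767452 rad/s. Sum: 0.003753156 + 0.0017767452 = 0.0055299012 rad/s. Result: 0.0055299012 rad/s ≈ 0.00553 rad/s (4 s.f.). Final answer: 0.00553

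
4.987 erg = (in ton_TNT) 1.192e-16. Check: 1 erg = 1e-07 J, so 4.987 erg = 4.987 * 1e-07 = 4.987e-07 J. 1 ton_TNT = 4.184e+09 J, so 4.987e-07 J = 4.987e-07 / 4.184e+09 = 1.1919216e-16 ton_TNT ≈ 1.192e-16 ton_TNT (4 s.f.).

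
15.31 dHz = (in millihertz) 1531. Check: 1 dHz = 0.1 Hz, so 15.31 dHz = 15.31 * 0.1 = 1.531 Hz. 1 millihertz = 0.001 Hz, so 1.531 Hz = 1.531 / 0.001 = 1531 millihertz.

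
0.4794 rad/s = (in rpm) 1 rpm = 0.10471976 rad/s, so 0.4794 rad/s = 0.4794 / 0.10471976 = 4.5779328 rpm ≈ 4.578 rpm (4 s.f.). Final answer: 4.578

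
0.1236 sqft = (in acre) 2.837e-06. Check: 1 sqft = 0.09290304 m^2, so 0.1236 sqft = 0.1236 * 0.09290304 = 0.011482816 m^2. 1 acre = 4046.8564 m^2, so 0.011482816 m^2 = 0.011482816 / 4046.8564 = 2.8374656e-06 acre ≈ 2.837e-06 acre (4 s.f.).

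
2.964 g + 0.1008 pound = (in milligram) 1 g = 0.001 kg, so 2.964 g = 2.964 * 0.001 = 0.002964 kg. 1 pound = 0.45359237 kg, so 0.1008 pound = 0.1008 * 0.45359237 = 0.045722111 kg. Sum: 0.002964 + 0.045722111 = 0.048686111 kg. 1 milligram = 1e-06 kg, so 0.048686111 kg = 0.048686111 / 1e-06 = 48686.111 milligram ≈ 4.869e+04 milligram (4 s.f.). Final answer: 4.869e+04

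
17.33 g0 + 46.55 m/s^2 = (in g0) 1 g0 = 9.80665 m/s^2, so 17.33 g0 = 17.33 * 9.80665 = 169.94924 m/s^2. 46.55 m/s^2 is already in m/s^2. Sum: 169.94924 + 46.55 = 216.49924 m/s^2. 1 g0 = 9.80665 m/s^2, so 216.49924 m/s^2 = 216.49924 / 9.80665 = 22.076779 g0 ≈ 22.08 g0 (4 s.f.). Final answer: 22.08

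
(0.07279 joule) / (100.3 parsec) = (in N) 2.352e-20. Check: 0.07279 joule = 0.07279 J. 1 parsec = 3.0856776e+16 m, so 100.3 parsec = 100.3 * 3.0856776e+16 = 3.0949346e+18 m. Combine: 0.07279 J / 3.0949346e+18 m = 2.3519075e-20 N. Result: 2.3519075e-20 N ≈ 2.352e-20 N (4 s.f.).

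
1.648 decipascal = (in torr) 0.001236. Check: 1 decipascal = 0.1 Pa, so 1.648 decipascal = 1.648 * 0.1 = 0.1648 Pa. 1 torr = 133.32237 Pa, so 0.1648 Pa = 0.1648 / 133.32237 = 0.0012361017 torr ≈ 0.001236 torr (4 s.f.).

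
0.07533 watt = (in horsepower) 0.000101. Check: 0.07533 watt = 0.07533 W. 1 horsepower = 745.69987 W, so 0.07533 W = 0.07533 / 745.69987 = 0.00010101919 horsepower ≈ 0.000101 horsepower (4 s.f.).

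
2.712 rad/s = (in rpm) 25.9. Check: 1 rpm = 0.10471976 rad/s, so 2.712 rad/s = 2.712 / 0.10471976 = 25.897692 rpm ≈ 25.9 rpm (4 s.f.).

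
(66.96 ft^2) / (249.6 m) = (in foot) 0.08177. Check: 1 ft^2 = 0.09290304 m^2, so 66.96 ft^2 = 66.96 * 0.09290304 = 6.2207876 m^2. 249.6 m is already in m. Combine: 6.2207876 m^2 / 249.6 m = 0.024923027 m. 1 foot = 0.3048 m, so 0.024923027 m = 0.024923027 / 0.3048 = 0.081768462 foot ≈ 0.08177 foot (4 s.f.).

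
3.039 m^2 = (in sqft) 32.71. Check: 1 sqft = 0.09290304 m^2, so 3.039 m^2 = 3.039 / 0.09290304 = 32.711524 sqft ≈ 32.71 sqft (4 s.f.).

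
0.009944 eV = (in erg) 1.593e-14. Check: 1 eV = 1.6021766e-19 J, so 0.009944 eV = 0.009944 * 1.6021766e-19 = 1.5932044e-21 J. 1 erg = 1e-07 J, so 1.5932044e-21 J = 1.5932044e-21 / 1e-07 = 1.5932044e-14 erg ≈ 1.593e-14 erg (4 s.f.).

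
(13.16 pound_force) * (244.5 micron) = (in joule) 0.01431. Check: 1 pound_force = 4.4482216 N, so 13.16 pound_force = 13.16 * 4.4482216 = 58.538596 N. 1 micron = 1e-06 m, so 244.5 micron = 244.5 * 1e-06 = 0.0002445 m. Combine: 58.538596 N * 0.0002445 m = 0.014312687 J. 0.014312687 J = 0.014312687 joule ≈ 0.01431 joule (4 s.f.).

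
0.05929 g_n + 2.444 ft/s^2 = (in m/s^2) 1.326. Check: 1 g_n = 9.80665 m/s^2, so 0.05929 g_n = 0.05929 * 9.80665 = 0.58143628 m/s^2. 1 ft/s^2 = 0.3048 m/s^2, so 2.444 ft/s^2 = 2.444 * 0.3048 = 0.7449312 m/s^2. Sum: 0.58143628 + 0.7449312 = 1.3263675 m/s^2. Result: 1.3263675 m/s^2 ≈ 1.326 m/s^2 (4 s.f.).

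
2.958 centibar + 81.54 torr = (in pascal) 1.383e+04. Check: 1 centibar = 1000 Pa, so 2.958 centibar = 2.958 * 1000 = 2958 Pa. 1 torr = 133.32237 Pa, so 81.54 torr = 81.54 * 133.32237 = 10871.106 Pa. Sum: 2958 + 10871.106 = 13829.106 Pa. 13829.106 Pa = 13829.106 pascal ≈ 1.383e+04 pascal (4 s.f.).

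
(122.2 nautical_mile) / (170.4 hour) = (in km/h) 1 nautical_mile = 1852 m, so 122.2 nautical_mile = 122.2 * 1852 = 226314.4 m. 1 hour = 3600 s, so 170.4 hour = 170.4 * 3600 = 613440 s. Combine: 226314.4 m / 613440 s = 0.36892671 m/s. 1 km/h = 0.27777778 m/s, so 0.36892671 m/s = 0.36892671 / 0.27777778 = 1.3281362 km/h ≈ 1.328 km/h (4 s.f.). Final answer: 1.328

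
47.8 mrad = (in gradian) 1 mrad = 0.001 rad, so 47.8 mrad = 47.8 * 0.001 = 0.0478 rad. 1 gradian = 0.015707963 rad, so 0.0478 rad = 0.0478 / 0.015707963 = 3.0430425 gradian ≈ 3.043 gradian (4 s.f.). Final answer: 3.043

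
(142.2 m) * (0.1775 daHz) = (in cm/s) 142.2 m is already in m. 1 daHz = 10 Hz, so 0.1775 daHz = 0.1775 * 10 = 1.775 Hz. Combine: 142.2 m * 1.775 Hz = 252.405 m/s. 1 cm/s = 0.01 m/s, so 252.405 m/s = 252.405 / 0.01 = 25240.5 cm/s ≈ 2.524e+04 cm/s (4 s.f.). Final answer: 2.524e+04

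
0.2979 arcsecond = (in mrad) 0.001444. Check: 1 arcsecond = 4.8481368e-06 rad, so 0.2979 arcsecond = 0.2979 * 4.8481368e-06 = 1.44426e-06 rad. 1 mrad = 0.001 rad, so 1.44426e-06 rad = 1.44426e-06 / 0.001 = 0.00144426 mrad ≈ 0.001444 mrad (4 s.f.).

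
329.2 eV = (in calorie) 1.261e-17. Check: 1 eV = 1.6021766e-19 J, so 329.2 eV = 329.2 * 1.6021766e-19 = 5.2743655e-17 J. 1 calorie = 4.184 J, so 5.2743655e-17 J = 5.2743655e-17 / 4.184 = 1.2606036e-17 calorie ≈ 1.261e-17 calorie (4 s.f.).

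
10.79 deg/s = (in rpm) 1 deg/s = 0.017453293 rad/s, so 10.79 deg/s = 10.79 * 0.017453293 = 0.18832103 rad/s. 1 rpm = 0.10471976 rad/s, so 0.18832103 rad/s = 0.18832103 / 0.10471976 = 1.7983333 rpm ≈ 1.798 rpm (4 s.f.). Final answer: 1.798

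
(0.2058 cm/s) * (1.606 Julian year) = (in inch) 1 cm/s = 0.01 m/s, so 0.2058 cm/s = 0.2058 * 0.01 = 0.002058 m/s. 1 Julian year = 31557600 s, so 1.606 Julian year = 1.606 * 31557600 = 50681506 s. Combine: 0.002058 m/s * 50681506 s = 104302.54 m. 1 inch = 0.0254 m, so 104302.54 m = 104302.54 / 0.0254 = 4106399.2 inch ≈ 4.106e+06 inch (4 s.f.). Final answer: 4.106e+06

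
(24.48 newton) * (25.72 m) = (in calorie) 24.48 newton = 24.48 N. 25.72 m is already in m. Combine: 24.48 N * 25.72 m = 629.6256 J. 1 calorie = 4.184 J, so 629.6256 J = 629.6256 / 4.184 = 150.48413 calorie ≈ 150.5 calorie (4 s.f.). Final answer: 150.5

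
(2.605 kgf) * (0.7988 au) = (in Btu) 1 kgf = 9.80665 N, so 2.605 kgf = 2.605 * 9.80665 = 25.546323 N. 1 au = 1.4959787e+11 m, so 0.7988 au = 0.7988 * 1.4959787e+11 = 1.1949878e+11 m. Combine: 25.546323 N * 1.1949878e+11 m = 3.0527544e+12 J. 1 Btu = 1055.0559 J, so 3.0527544e+12 J = 3.0527544e+12 / 1055.0559 = 2.8934529e+09 Btu ≈ 2.893e+09 Btu (4 s.f.). Final answer: 2.893e+09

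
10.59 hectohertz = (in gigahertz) 1.059e-06. Check: 1 hectohertz = 100 Hz, so 10.59 hectohertz = 10.59 * 100 = 1059 Hz. 1 gigahertz = 1e+09 Hz, so 1059 Hz = 1059 / 1e+09 = 1.059e-06 gigahertz.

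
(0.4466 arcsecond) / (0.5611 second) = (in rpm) 1 arcsecond = 4.8481368e-06 rad, so 0.4466 arcsecond = 0.4466 * 4.8481368e-06 = 2.1651779e-06 rad. 0.5611 second = 0.5611 s. Combine: 2.1651779e-06 rad / 0.5611 s = 3.8588093e-06 rad/s. 1 rpm = 0.10471976 rad/s, so 3.8588093e-06 rad/s = 3.8588093e-06 / 0.10471976 = 3.6848914e-05 rpm ≈ 3.685e-05 rpm (4 s.f.). Final answer: 3.685e-05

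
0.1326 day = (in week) 0.01894. Check: 1 day = 86400 s, so 0.1326 day = 0.1326 * 86400 = 11456.64 s. 1 week = 604800 s, so 11456.64 s = 11456.64 / 604800 = 0.018942857 week ≈ 0.01894 week (4 s.f.).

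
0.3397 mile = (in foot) 1794. Check: 1 mile = 1609.344 m, so 0.3397 mile = 0.3397 * 1609.344 = 546.69416 m. 1 foot = 0.3048 m, so 546.69416 m = 546.69416 / 0.3048 = 1793.616 foot ≈ 1794 foot (4 s.f.).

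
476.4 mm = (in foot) 1.563. Check: 1 mm = 0.001 m, so 476.4 mm = 476.4 * 0.001 = 0.4764 m. 1 foot = 0.3048 m, so 0.4764 m = 0.4764 / 0.3048 = 1.5629921 foot ≈ 1.563 foot (4 s.f.).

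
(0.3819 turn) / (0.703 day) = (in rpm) 1 turn = 6.2831853 rad, so 0.3819 turn = 0.3819 * 6.2831853 = 2.3995485 rad. 1 day = 86400 s, so 0.703 day = 0.703 * 86400 = 60739.2 s. Combine: 2.3995485 rad / 60739.2 s = 3.9505763e-05 rad/s. 1 rpm = 0.10471976 rad/s, so 3.9505763e-05 rad/s = 3.9505763e-05 / 0.10471976 = 0.00037725225 rpm ≈ 0.0003773 rpm (4 s.f.). Final answer: 0.0003773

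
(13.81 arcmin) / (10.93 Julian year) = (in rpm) 1.112e-10. Check: 1 arcmin = 0.00029088821 rad, so 13.81 arcmin = 13.81 * 0.00029088821 = 0.0040171662 rad. 1 Julian year = 31557600 s, so 10.93 Julian year = 10.93 * 31557600 = 3.4492457e+08 s. Combine: 0.0040171662 rad / 3.4492457e+08 s = 1.1646506e-11 rad/s. 1 rpm = 0.10471976 rad/s, so 1.1646506e-11 rad/s = 1.1646506e-11 / 0.10471976 = 1.1121594e-10 rpm ≈ 1.112e-10 rpm (4 s.f.).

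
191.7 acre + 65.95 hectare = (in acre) 1 acre = 4046.8564 m^2, so 191.7 acre = 191.7 * 4046.8564 = 775782.38 m^2. 1 hectare = 10000 m^2, so 65.95 hectare = 65.95 * 10000 = 659500 m^2. Sum: 775782.38 + 659500 = 1435282.4 m^2. 1 acre = 4046.8564 m^2, so 1435282.4 m^2 = 1435282.4 / 4046.8564 = 354.666 acre ≈ 354.7 acre (4 s.f.). Final answer: 354.7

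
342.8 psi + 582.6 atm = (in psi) 1 psi = 6894.7573 Pa, so 342.8 psi = 342.8 * 6894.7573 = 2363522.8 Pa. 1 atm = 101325 Pa, so 582.6 atm = 582.6 * 101325 = 59031945 Pa. Sum: 2363522.8 + 59031945 = 61395468 Pa. 1 psi = 6894.7573 Pa, so 61395468 Pa = 61395468 / 6894.7573 = 8904.6598 psi ≈ 8905 psi (4 s.f.). Final answer: 8905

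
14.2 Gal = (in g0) 1 Gal = 0.01 m/s^2, so 14.2 Gal = 14.2 * 0.01 = 0.142 m/s^2. 1 g0 = 9.80665 m/s^2, so 0.142 m/s^2 = 0.142 / 9.80665 = 0.01447997 g0 ≈ 0.01448 g0 (4 s.f.). Final answer: 0.01448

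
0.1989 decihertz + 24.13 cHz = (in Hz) 1 decihertz = 0.1 Hz, so 0.1989 decihertz = 0.1989 * 0.1 = 0.01989 Hz. 1 cHz = 0.01 Hz, so 24.13 cHz = 24.13 * 0.01 = 0.2413 Hz. Sum: 0.01989 + 0.2413 = 0.26119 Hz. Result: 0.26119 Hz ≈ 0.2612 Hz (4 s.f.). Final answer: 0.2612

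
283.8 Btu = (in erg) 2.994e+12. Check: 1 Btu = 1055.0559 J, so 283.8 Btu = 283.8 * 1055.0559 = 299424.85 J. 1 erg = 1e-07 J, so 299424.85 J = 299424.85 / 1e-07 = 2.9942485e+12 erg ≈ 2.994e+12 erg (4 s.f.).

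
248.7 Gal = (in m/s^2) 1 Gal = 0.01 m/s^2, so 248.7 Gal = 248.7 * 0.01 = 2.487 m/s^2. Result: 2.487 m/s^2. Final answer: 2.487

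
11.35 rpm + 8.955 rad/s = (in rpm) 1 rpm = 0.10471976 rad/s, so 11.35 rpm = 11.35 * 0.10471976 = 1.1885692 rad/s. 8.955 rad/s is already in rad/s. Sum: 1.1885692 + 8.955 = 10.143569 rad/s. 1 rpm = 0.10471976 rad/s, so 10.143569 rad/s = 10.143569 / 0.10471976 = 96.863951 rpm ≈ 96.86 rpm (4 s.f.). Final answer: 96.86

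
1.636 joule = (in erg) 1.636e+07. Check: 1.636 joule = 1.636 J. 1 erg = 1e-07 J, so 1.636 J = 1.636 / 1e-07 = 16360000 erg ≈ 1.636e+07 erg (4 s.f.).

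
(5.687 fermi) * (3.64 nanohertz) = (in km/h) 1 fermi = 1e-15 m, so 5.687 fermi = 5.687 * 1e-15 = 5.687e-15 m. 1 nanohertz = 1e-09 Hz, so 3.64 nanohertz = 3.64 * 1e-09 = 3.64e-09 Hz. Combine: 5.687e-15 m * 3.64e-09 Hz = 2.070068e-23 m/s. 1 km/h = 0.27777778 m/s, so 2.070068e-23 m/s = 2.070068e-23 / 0.27777778 = 7.4522448e-23 km/h ≈ 7.452e-23 km/h (4 s.f.). Final answer: 7.452e-23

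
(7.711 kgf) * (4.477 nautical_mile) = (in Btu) 594.3. Check: 1 kgf = 9.80665 N, so 7.711 kgf = 7.711 * 9.80665 = 75.619078 N. 1 nautical_mile = 1852 m, so 4.477 nautical_mile = 4.477 * 1852 = 8291.404 m. Combine: 75.619078 N * 8291.404 m = 626988.33 J. 1 Btu = 1055.0559 J, so 626988.33 J = 626988.33 / 1055.0559 = 594.27027 Btu ≈ 594.3 Btu (4 s.f.).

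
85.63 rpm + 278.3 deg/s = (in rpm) 1 rpm = 0.10471976 rad/s, so 85.63 rpm = 85.63 * 0.10471976 = 8.9671526 rad/s. 1 deg/s = 0.017453293 rad/s, so 278.3 deg/s = 278.3 * 0.017453293 = 4.8572513 rad/s. Sum: 8.9671526 + 4.8572513 = 13.824404 rad/s. 1 rpm = 0.10471976 rad/s, so 13.824404 rad/s = 13.824404 / 0.10471976 = 132.01333 rpm ≈ 132 rpm (4 s.f.). Final answer: 132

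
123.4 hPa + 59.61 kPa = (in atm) 1 hPa = 100 Pa, so 123.4 hPa = 123.4 * 100 = 12340 Pa. 1 kPa = 1000 Pa, so 59.61 kPa = 59.61 * 1000 = 59610 Pa. Sum: 12340 + 59610 = 71950 Pa. 1 atm = 101325 Pa, so 71950 Pa = 71950 / 101325 = 0.71009129 atm ≈ 0.7101 atm (4 s.f.). Final answer: 0.7101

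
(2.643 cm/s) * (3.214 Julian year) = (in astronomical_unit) 1.792e-05. Check: 1 cm/s = 0.01 m/s, so 2.643 cm/s = 2.643 * 0.01 = 0.02643 m/s. 1 Julian year = 31557600 s, so 3.214 Julian year = 3.214 * 31557600 = 1.0142613e+08 s. Combine: 0.02643 m/s * 1.0142613e+08 s = 2680692.5 m. 1 astronomical_unit = 1.4959787e+11 m, so 2680692.5 m = 2680692.5 / 1.4959787e+11 = 1.7919323e-05 astronomical_unit ≈ 1.792e-05 astronomical_unit (4 s.f.).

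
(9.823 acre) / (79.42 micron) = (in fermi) 5.005e+23. Check: 1 acre = 4046.8564 m^2, so 9.823 acre = 9.823 * 4046.8564 = 39752.271 m^2. 1 micron = 1e-06 m, so 79.42 micron = 79.42 * 1e-06 = 7.942e-05 m. Combine: 39752.271 m^2 / 7.942e-05 m = 5.0053224e+08 m. 1 fermi = 1e-15 m, so 5.0053224e+08 m = 5.0053224e+08 / 1e-15 = 5.0053224e+23 fermi ≈ 5.005e+23 fermi (4 s.f.).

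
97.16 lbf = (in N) 1 lbf = 4.4482216 N, so 97.16 lbf = 97.16 * 4.4482216 = 432.18921 N. Result: 432.18921 N ≈ 432.2 N (4 s.f.). Final answer: 432.2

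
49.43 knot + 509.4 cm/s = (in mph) 68.28. Check: 1 knot = 0.51444444 m/s, so 49.43 knot = 49.43 * 0.51444444 = 25.428989 m/s. 1 cm/s = 0.01 m/s, so 509.4 cm/s = 509.4 * 0.01 = 5.094 m/s. Sum: 25.428989 + 5.094 = 30.522989 m/s. 1 mph = 0.44704 m/s, so 30.522989 m/s = 30.522989 / 0.44704 = 68.277982 mph ≈ 68.28 mph (4 s.f.).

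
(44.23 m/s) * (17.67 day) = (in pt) 44.23 m/s is already in m/s. 1 day = 86400 s, so 17.67 day = 17.67 * 86400 = 1526688 s. Combine: 44.23 m/s * 1526688 s = 67525410 m. 1 pt = 0.00035277778 m, so 67525410 m = 67525410 / 0.00035277778 = 1.9141061e+11 pt ≈ 1.914e+11 pt (4 s.f.). Final answer: 1.914e+11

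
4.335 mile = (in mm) 6.977e+06. Check: 1 mile = 1609.344 m, so 4.335 mile = 4.335 * 1609.344 = 6976.5062 m. 1 mm = 0.001 m, so 6976.5062 m = 6976.5062 / 0.001 = 6976506.2 mm ≈ 6.977e+06 mm (4 s.f.).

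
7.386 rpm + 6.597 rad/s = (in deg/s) 422.3. Check: 1 rpm = 0.10471976 rad/s, so 7.386 rpm = 7.386 * 0.10471976 = 0.77346011 rad/s. 6.597 rad/s is already in rad/s. Sum: 0.77346011 + 6.597 = 7.3704601 rad/s. 1 deg/s = 0.017453293 rad/s, so 7.3704601 rad/s = 7.3704601 / 0.017453293 = 422.29626 deg/s ≈ 422.3 deg/s (4 s.f.).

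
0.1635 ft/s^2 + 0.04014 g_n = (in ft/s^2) 1 ft/s^2 = 0.3048 m/s^2, so 0.1635 ft/s^2 = 0.1635 * 0.3048 = 0.0498348 m/s^2. 1 g_n = 9.80665 m/s^2, so 0.04014 g_n = 0.04014 * 9.80665 = 0.39363893 m/s^2. Sum: 0.0498348 + 0.39363893 = 0.44347373 m/s^2. 1 ft/s^2 = 0.3048 m/s^2, so 0.44347373 m/s^2 = 0.44347373 / 0.3048 = 1.4549663 ft/s^2 ≈ 1.455 ft/s^2 (4 s.f.). Final answer: 1.455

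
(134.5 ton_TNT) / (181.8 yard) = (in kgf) 1 ton_TNT = 4.184e+09 J, so 134.5 ton_TNT = 134.5 * 4.184e+09 = 5.62748e+11 J. 1 yard = 0.9144 m, so 181.8 yard = 181.8 * 0.9144 = 166.23792 m. Combine: 5.62748e+11 J / 166.23792 m = 3.3851963e+09 N. 1 kgf = 9.80665 N, so 3.3851963e+09 N = 3.3851963e+09 / 9.80665 = 3.4519396e+08 kgf ≈ 3.452e+08 kgf (4 s.f.). Final answer: 3.452e+08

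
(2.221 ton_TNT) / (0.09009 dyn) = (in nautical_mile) 5.57e+12. Check: 1 ton_TNT = 4.184e+09 J, so 2.221 ton_TNT = 2.221 * 4.184e+09 = 9.292664e+09 J. 1 dyn = 1e-05 N, so 0.09009 dyn = 0.09009 * 1e-05 = 9.009e-07 N. Combine: 9.292664e+09 J / 9.009e-07 N = 1.0314867e+16 m. 1 nautical_mile = 1852 m, so 1.0314867e+16 m = 1.0314867e+16 / 1852 = 5.5695828e+12 nautical_mile ≈ 5.57e+12 nautical_mile (4 s.f.).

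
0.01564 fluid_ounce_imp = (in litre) 1 fluid_ounce_imp = 2.8413063e-05 m^3, so 0.01564 fluid_ounce_imp = 0.01564 * 2.8413063e-05 = 4.443803e-07 m^3. 1 litre = 0.001 m^3, so 4.443803e-07 m^3 = 4.443803e-07 / 0.001 = 0.0004443803 litre ≈ 0.0004444 litre (4 s.f.). Final answer: 0.0004444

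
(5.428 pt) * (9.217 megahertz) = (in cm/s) 1 pt = 0.00035277778 m, so 5.428 pt = 5.428 * 0.00035277778 = 0.0019148778 m. 1 megahertz = 1000000 Hz, so 9.217 megahertz = 9.217 * 1000000 = 9217000 Hz. Combine: 0.0019148778 m * 9217000 Hz = 17649.428 m/s. 1 cm/s = 0.01 m/s, so 17649.428 m/s = 17649.428 / 0.01 = 1764942.8 cm/s ≈ 1.765e+06 cm/s (4 s.f.). Final answer: 1.765e+06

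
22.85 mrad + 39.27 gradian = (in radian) 1 mrad = 0.001 rad, so 22.85 mrad = 22.85 * 0.001 = 0.02285 rad. 1 gradian = 0.015707963 rad, so 39.27 gradian = 39.27 * 0.015707963 = 0.61685172 rad. Sum: 0.02285 + 0.61685172 = 0.63970172 rad. 0.63970172 rad = 0.63970172 radian ≈ 0.6397 radian (4 s.f.). Final answer: 0.6397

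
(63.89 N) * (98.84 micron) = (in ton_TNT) 1.509e-12. Check: 63.89 N is already in N. 1 micron = 1e-06 m, so 98.84 micron = 98.84 * 1e-06 = 9.884e-05 m. Combine: 63.89 N * 9.884e-05 m = 0.0063148876 J. 1 ton_TNT = 4.184e+09 J, so 0.0063148876 J = 0.0063148876 / 4.184e+09 = 1.5092944e-12 ton_TNT ≈ 1.509e-12 ton_TNT (4 s.f.).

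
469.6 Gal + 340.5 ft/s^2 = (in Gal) 1 Gal = 0.01 m/s^2, so 469.6 Gal = 469.6 * 0.01 = 4.696 m/s^2. 1 ft/s^2 = 0.3048 m/s^2, so 340.5 ft/s^2 = 340.5 * 0.3048 = 103.7844 m/s^2. Sum: 4.696 + 103.7844 = 108.4804 m/s^2. 1 Gal = 0.01 m/s^2, so 108.4804 m/s^2 = 108.4804 / 0.01 = 10848.04 Gal ≈ 1.085e+04 Gal (4 s.f.). Final answer: 1.085e+04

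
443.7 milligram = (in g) 1 milligram = 1e-06 kg, so 443.7 milligram = 443.7 * 1e-06 = 0.0004437 kg. 1 g = 0.001 kg, so 0.0004437 kg = 0.0004437 / 0.001 = 0.4437 g. Final answer: 0.4437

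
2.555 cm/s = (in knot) 1 cm/s = 0.01 m/s, so 2.555 cm/s = 2.555 * 0.01 = 0.02555 m/s. 1 knot = 0.51444444 m/s, so 0.02555 m/s = 0.02555 / 0.51444444 = 0.049665227 knot ≈ 0.04967 knot (4 s.f.). Final answer: 0.04967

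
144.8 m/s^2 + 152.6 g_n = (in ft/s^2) 144.8 m/s^2 is already in m/s^2. 1 g_n = 9.80665 m/s^2, so 152.6 g_n = 152.6 * 9.80665 = 1496.4948 m/s^2. Sum: 144.8 + 1496.4948 = 1641.2948 m/s^2. 1 ft/s^2 = 0.3048 m/s^2, so 1641.2948 m/s^2 = 1641.2948 / 0.3048 = 5384.8254 ft/s^2 ≈ 5385 ft/s^2 (4 s.f.). Final answer: 5385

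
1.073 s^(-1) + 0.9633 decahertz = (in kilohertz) 1.073 s^(-1) = 1.073 Hz. 1 decahertz = 10 Hz, so 0.9633 decahertz = 0.9633 * 10 = 9.633 Hz. Sum: 1.073 + 9.633 = 10.706 Hz. 1 kilohertz = 1000 Hz, so 10.706 Hz = 10.706 / 1000 = 0.010706 kilohertz ≈ 0.01071 kilohertz (4 s.f.). Final answer: 0.01071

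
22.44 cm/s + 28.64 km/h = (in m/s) 1 cm/s = 0.01 m/s, so 22.44 cm/s = 22.44 * 0.01 = 0.2244 m/s. 1 km/h = 0.27777778 m/s, so 28.64 km/h = 28.64 * 0.27777778 = 7.9555556 m/s. Sum: 0.2244 + 7.9555556 = 8.1799556 m/s. Result: 8.1799556 m/s ≈ 8.18 m/s (4 s.f.). Final answer: 8.18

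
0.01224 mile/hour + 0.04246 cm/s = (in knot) 0.01146. Check: 1 mile/hour = 0.44704 m/s, so 0.01224 mile/hour = 0.01224 * 0.44704 = 0.0054717696 m/s. 1 cm/s = 0.01 m/s, so 0.04246 cm/s = 0.04246 * 0.01 = 0.0004246 m/s. Sum: 0.0054717696 + 0.0004246 = 0.0058963696 m/s. 1 knot = 0.51444444 m/s, so 0.0058963696 m/s = 0.0058963696 / 0.51444444 = 0.011461626 knot ≈ 0.01146 knot (4 s.f.).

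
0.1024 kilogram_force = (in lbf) 0.2258. Check: 1 kilogram_force = 9.80665 N, so 0.1024 kilogram_force = 0.1024 * 9.80665 = 1.004201 N. 1 lbf = 4.4482216 N, so 1.004201 N = 1.004201 / 4.4482216 = 0.22575336 lbf ≈ 0.2258 lbf (4 s.f.).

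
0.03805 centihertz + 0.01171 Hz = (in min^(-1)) 0.7254. Check: 1 centihertz = 0.01 Hz, so 0.03805 centihertz = 0.03805 * 0.01 = 0.0003805 Hz. 0.01171 Hz is already in Hz. Sum: 0.0003805 + 0.01171 = 0.0120905 Hz. 1 min^(-1) = 0.016666667 Hz, so 0.0120905 Hz = 0.0120905 / 0.016666667 = 0.72543 min^(-1) ≈ 0.7254 min^(-1) (4 s.f.).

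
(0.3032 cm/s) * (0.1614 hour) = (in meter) 1 cm/s = 0.01 m/s, so 0.3032 cm/s = 0.3032 * 0.01 = 0.003032 m/s. 1 hour = 3600 s, so 0.1614 hour = 0.1614 * 3600 = 581.04 s. Combine: 0.003032 m/s * 581.04 s = 1.7617133 m. 1.7617133 m = 1.7617133 meter ≈ 1.762 meter (4 s.f.). Final answer: 1.762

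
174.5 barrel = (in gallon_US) 7329. Check: 1 barrel = 0.15898729 m^3, so 174.5 barrel = 174.5 * 0.15898729 = 27.743283 m^3. 1 gallon_US = 0.0037854118 m^3, so 27.743283 m^3 = 27.743283 / 0.0037854118 = 7329 gallon_US.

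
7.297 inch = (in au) 1 inch = 0.0254 m, so 7.297 inch = 7.297 * 0.0254 = 0.1853438 m. 1 au = 1.4959787e+11 m, so 0.1853438 m = 0.1853438 / 1.4959787e+11 = 1.2389468e-12 au ≈ 1.239e-12 au (4 s.f.). Final answer: 1.239e-12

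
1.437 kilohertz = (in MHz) 0.001437. Check: 1 kilohertz = 1000 Hz, so 1.437 kilohertz = 1.437 * 1000 = 1437 Hz. 1 MHz = 1000000 Hz, so 1437 Hz = 1437 / 1000000 = 0.001437 MHz.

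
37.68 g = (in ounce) 1 g = 0.001 kg, so 37.68 g = 37.68 * 0.001 = 0.03768 kg. 1 ounce = 0.028349523 kg, so 0.03768 kg = 0.03768 / 0.028349523 = 1.3291229 ounce ≈ 1.329 ounce (4 s.f.). Final answer: 1.329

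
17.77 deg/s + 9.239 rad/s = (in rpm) 1 deg/s = 0.017453293 rad/s, so 17.77 deg/s = 17.77 * 0.017453293 = 0.31014501 rad/s. 9.239 rad/s is already in rad/s. Sum: 0.31014501 + 9.239 = 9.549145 rad/s. 1 rpm = 0.10471976 rad/s, so 9.549145 rad/s = 9.549145 / 0.10471976 = 91.187618 rpm ≈ 91.19 rpm (4 s.f.). Final answer: 91.19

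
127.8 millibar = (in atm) 0.1261. Check: 1 millibar = 100 Pa, so 127.8 millibar = 127.8 * 100 = 12780 Pa. 1 atm = 101325 Pa, so 12780 Pa = 12780 / 101325 = 0.12612879 atm ≈ 0.1261 atm (4 s.f.).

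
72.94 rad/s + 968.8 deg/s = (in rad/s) 89.85. Check: 72.94 rad/s is already in rad/s. 1 deg/s = 0.017453293 rad/s, so 968.8 deg/s = 968.8 * 0.017453293 = 16.90875 rad/s. Sum: 72.94 + 16.90875 = 89.84875 rad/s. Result: 89.84875 rad/s ≈ 89.85 rad/s (4 s.f.).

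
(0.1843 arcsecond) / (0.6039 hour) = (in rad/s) 1 arcsecond = 4.8481368e-06 rad, so 0.1843 arcsecond = 0.1843 * 4.8481368e-06 = 8.9351161e-07 rad. 1 hour = 3600 s, so 0.6039 hour = 0.6039 * 3600 = 2174.04 s. Combine: 8.9351161e-07 rad / 2174.04 s = 4.1099134e-10 rad/s. Result: 4.1099134e-10 rad/s ≈ 4.11e-10 rad/s (4 s.f.). Final answer: 4.11e-10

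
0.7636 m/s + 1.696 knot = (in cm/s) 163.6. Check: 0.7636 m/s is already in m/s. 1 knot = 0.51444444 m/s, so 1.696 knot = 1.696 * 0.51444444 = 0.87249778 m/s. Sum: 0.7636 + 0.87249778 = 1.6360978 m/s. 1 cm/s = 0.01 m/s, so 1.6360978 m/s = 1.6360978 / 0.01 = 163.60978 cm/s ≈ 163.6 cm/s (4 s.f.).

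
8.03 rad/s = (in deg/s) 460.1. Check: 1 deg/s = 0.017453293 rad/s, so 8.03 rad/s = 8.03 / 0.017453293 = 460.08511 deg/s ≈ 460.1 deg/s (4 s.f.).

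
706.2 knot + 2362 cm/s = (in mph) 865.5. Check: 1 knot = 0.51444444 m/s, so 706.2 knot = 706.2 * 0.51444444 = 363.30067 m/s. 1 cm/s = 0.01 m/s, so 2362 cm/s = 2362 * 0.01 = 23.62 m/s. Sum: 363.30067 + 23.62 = 386.92067 m/s. 1 mph = 0.44704 m/s, so 386.92067 m/s = 386.92067 / 0.44704 = 865.51688 mph ≈ 865.5 mph (4 s.f.).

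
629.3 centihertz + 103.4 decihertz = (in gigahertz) 1 centihertz = 0.01 Hz, so 629.3 centihertz = 629.3 * 0.01 = 6.293 Hz. 1 decihertz = 0.1 Hz, so 103.4 decihertz = 103.4 * 0.1 = 10.34 Hz. Sum: 6.293 + 10.34 = 16.633 Hz. 1 gigahertz = 1e+09 Hz, so 16.633 Hz = 16.633 / 1e+09 = 1.6633e-08 gigahertz ≈ 1.663e-08 gigahertz (4 s.f.). Final answer: 1.663e-08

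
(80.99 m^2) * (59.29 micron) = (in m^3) 0.004802. Check: 80.99 m^2 is already in m^2. 1 micron = 1e-06 m, so 59.29 micron = 59.29 * 1e-06 = 5.929e-05 m. Combine: 80.99 m^2 * 5.929e-05 m = 0.0048018971 m^3. Result: 0.0048018971 m^3 ≈ 0.004802 m^3 (4 s.f.).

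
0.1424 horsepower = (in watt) 1 horsepower = 745.69987 W, so 0.1424 horsepower = 0.1424 * 745.69987 = 106.18766 W. 106.18766 W = 106.18766 watt ≈ 106.2 watt (4 s.f.). Final answer: 106.2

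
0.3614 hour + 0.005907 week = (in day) 0.05641. Check: 1 hour = 3600 s, so 0.3614 hour = 0.3614 * 3600 = 1301.04 s. 1 week = 604800 s, so 0.005907 week = 0.005907 * 604800 = 3572.5536 s. Sum: 1301.04 + 3572.5536 = 4873.5936 s. 1 day = 86400 s, so 4873.5936 s = 4873.5936 / 86400 = 0.056407333 day ≈ 0.05641 day (4 s.f.).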